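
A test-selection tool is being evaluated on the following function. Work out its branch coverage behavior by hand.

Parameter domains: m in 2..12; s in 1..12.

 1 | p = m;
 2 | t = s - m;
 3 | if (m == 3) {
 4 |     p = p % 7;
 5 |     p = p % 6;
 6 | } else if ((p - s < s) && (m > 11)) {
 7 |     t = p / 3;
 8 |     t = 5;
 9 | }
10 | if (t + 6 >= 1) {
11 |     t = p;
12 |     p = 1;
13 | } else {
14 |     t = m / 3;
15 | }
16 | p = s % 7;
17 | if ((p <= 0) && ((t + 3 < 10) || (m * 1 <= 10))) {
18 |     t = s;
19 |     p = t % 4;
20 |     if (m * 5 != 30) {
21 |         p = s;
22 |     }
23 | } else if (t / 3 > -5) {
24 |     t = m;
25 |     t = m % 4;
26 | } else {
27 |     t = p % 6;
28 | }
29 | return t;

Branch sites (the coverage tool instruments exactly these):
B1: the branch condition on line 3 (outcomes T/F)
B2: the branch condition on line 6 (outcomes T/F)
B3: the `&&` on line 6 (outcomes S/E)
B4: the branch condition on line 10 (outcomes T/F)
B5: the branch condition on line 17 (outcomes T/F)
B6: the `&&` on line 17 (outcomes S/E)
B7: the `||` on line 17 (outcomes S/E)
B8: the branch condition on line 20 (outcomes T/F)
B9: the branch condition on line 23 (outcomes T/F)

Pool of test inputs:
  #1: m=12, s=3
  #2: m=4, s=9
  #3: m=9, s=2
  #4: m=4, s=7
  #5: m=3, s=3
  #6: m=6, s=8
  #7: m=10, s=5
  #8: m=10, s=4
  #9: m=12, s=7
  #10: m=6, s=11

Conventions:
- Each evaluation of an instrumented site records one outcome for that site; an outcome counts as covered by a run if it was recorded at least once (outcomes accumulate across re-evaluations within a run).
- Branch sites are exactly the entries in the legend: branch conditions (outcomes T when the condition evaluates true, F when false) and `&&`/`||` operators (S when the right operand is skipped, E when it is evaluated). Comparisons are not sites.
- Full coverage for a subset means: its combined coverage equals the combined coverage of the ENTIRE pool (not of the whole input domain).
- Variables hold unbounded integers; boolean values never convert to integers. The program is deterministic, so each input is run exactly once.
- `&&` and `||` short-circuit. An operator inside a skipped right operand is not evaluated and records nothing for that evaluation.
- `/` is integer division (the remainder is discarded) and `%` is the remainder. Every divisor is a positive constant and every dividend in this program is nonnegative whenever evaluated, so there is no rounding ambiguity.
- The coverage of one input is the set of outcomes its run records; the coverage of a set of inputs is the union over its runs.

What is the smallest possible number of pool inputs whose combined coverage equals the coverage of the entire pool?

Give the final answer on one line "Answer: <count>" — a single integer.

input #1, m=12, s=3: events B1->F, B3->S, B2->F, B4->F, B6->S, B5->F, B9->T; outcomes B1=F, B2=F, B3=S, B4=F, B5=F, B6=S, B9=T
input #2, m=4, s=9: events B1->F, B3->E, B2->F, B4->T, B6->S, B5->F, B9->T; outcomes B1=F, B2=F, B3=E, B4=T, B5=F, B6=S, B9=T
input #3, m=9, s=2: events B1->F, B3->S, B2->F, B4->F, B6->S, B5->F, B9->T; outcomes B1=F, B2=F, B3=S, B4=F, B5=F, B6=S, B9=T
input #4, m=4, s=7: events B1->F, B3->E, B2->F, B4->T, B6->E, B7->S, B5->T, B8->T; outcomes B1=F, B2=F, B3=E, B4=T, B5=T, B6=E, B7=S, B8=T
input #5, m=3, s=3: events B1->T, B4->T, B6->S, B5->F, B9->T; outcomes B1=T, B4=T, B5=F, B6=S, B9=T
input #6, m=6, s=8: events B1->F, B3->E, B2->F, B4->T, B6->S, B5->F, B9->T; outcomes B1=F, B2=F, B3=E, B4=T, B5=F, B6=S, B9=T
input #7, m=10, s=5: events B1->F, B3->S, B2->F, B4->T, B6->S, B5->F, B9->T; outcomes B1=F, B2=F, B3=S, B4=T, B5=F, B6=S, B9=T
input #8, m=10, s=4: events B1->F, B3->S, B2->F, B4->F, B6->S, B5->F, B9->T; outcomes B1=F, B2=F, B3=S, B4=F, B5=F, B6=S, B9=T
input #9, m=12, s=7: events B1->F, B3->E, B2->T, B4->T, B6->E, B7->E, B5->F, B9->T; outcomes B1=F, B2=T, B3=E, B4=T, B5=F, B6=E, B7=E, B9=T
input #10, m=6, s=11: events B1->F, B3->E, B2->F, B4->T, B6->S, B5->F, B9->T; outcomes B1=F, B2=F, B3=E, B4=T, B5=F, B6=S, B9=T
the full pool covers 16 outcomes: B1=T, B1=F, B2=T, B2=F, B3=S, B3=E, B4=T, B4=F, B5=T, B5=F, B6=S, B6=E, B7=S, B7=E, B8=T, B9=T
every size-1 subset falls short of the 16 outcomes (best: 8/16)
every size-2 subset falls short of the 16 outcomes (best: 13/16)
every size-3 subset falls short of the 16 outcomes (best: 15/16)
at size 4, {1, 4, 5, 9} reaches all 16 outcomes; every lexicographically earlier size-4 subset fails

Answer: 4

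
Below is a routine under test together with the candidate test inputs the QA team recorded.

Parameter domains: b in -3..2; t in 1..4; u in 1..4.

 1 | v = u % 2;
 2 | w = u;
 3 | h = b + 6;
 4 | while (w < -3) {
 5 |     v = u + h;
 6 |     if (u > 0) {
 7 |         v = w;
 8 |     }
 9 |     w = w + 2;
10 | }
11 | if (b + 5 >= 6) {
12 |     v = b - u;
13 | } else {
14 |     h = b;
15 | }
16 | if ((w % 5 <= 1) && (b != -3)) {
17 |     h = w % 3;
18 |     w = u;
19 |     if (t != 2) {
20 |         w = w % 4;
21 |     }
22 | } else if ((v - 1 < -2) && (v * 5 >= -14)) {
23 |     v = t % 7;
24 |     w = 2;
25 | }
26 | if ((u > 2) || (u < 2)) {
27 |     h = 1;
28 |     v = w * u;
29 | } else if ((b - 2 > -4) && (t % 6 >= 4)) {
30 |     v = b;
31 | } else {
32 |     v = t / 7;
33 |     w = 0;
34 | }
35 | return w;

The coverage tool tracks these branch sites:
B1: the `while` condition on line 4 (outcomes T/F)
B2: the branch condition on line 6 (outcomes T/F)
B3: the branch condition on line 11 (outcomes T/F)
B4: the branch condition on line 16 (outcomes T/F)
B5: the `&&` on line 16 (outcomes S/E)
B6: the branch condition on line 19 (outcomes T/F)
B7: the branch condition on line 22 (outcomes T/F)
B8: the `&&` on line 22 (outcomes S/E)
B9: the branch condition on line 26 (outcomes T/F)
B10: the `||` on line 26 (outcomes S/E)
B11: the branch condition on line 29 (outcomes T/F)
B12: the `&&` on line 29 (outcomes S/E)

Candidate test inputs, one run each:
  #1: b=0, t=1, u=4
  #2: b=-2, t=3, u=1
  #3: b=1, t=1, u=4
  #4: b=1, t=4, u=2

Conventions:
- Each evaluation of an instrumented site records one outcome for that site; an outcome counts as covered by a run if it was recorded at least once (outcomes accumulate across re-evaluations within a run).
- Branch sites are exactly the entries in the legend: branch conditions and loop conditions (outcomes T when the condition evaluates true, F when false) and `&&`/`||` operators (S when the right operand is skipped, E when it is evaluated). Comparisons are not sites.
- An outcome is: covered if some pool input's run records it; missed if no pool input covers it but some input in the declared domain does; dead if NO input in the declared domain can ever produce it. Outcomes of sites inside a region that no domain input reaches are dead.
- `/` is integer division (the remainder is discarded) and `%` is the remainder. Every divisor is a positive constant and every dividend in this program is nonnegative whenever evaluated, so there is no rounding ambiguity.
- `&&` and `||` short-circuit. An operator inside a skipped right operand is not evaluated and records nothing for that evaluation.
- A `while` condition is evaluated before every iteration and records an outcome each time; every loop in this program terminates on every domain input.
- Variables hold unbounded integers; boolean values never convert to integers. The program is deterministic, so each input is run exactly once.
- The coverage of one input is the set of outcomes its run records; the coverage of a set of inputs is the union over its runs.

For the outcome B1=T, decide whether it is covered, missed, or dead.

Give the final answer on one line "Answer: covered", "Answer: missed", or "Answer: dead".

no pool input records B1=T
checking all 96 inputs in the declared domain: B1=T is never recorded -> dead

Answer: dead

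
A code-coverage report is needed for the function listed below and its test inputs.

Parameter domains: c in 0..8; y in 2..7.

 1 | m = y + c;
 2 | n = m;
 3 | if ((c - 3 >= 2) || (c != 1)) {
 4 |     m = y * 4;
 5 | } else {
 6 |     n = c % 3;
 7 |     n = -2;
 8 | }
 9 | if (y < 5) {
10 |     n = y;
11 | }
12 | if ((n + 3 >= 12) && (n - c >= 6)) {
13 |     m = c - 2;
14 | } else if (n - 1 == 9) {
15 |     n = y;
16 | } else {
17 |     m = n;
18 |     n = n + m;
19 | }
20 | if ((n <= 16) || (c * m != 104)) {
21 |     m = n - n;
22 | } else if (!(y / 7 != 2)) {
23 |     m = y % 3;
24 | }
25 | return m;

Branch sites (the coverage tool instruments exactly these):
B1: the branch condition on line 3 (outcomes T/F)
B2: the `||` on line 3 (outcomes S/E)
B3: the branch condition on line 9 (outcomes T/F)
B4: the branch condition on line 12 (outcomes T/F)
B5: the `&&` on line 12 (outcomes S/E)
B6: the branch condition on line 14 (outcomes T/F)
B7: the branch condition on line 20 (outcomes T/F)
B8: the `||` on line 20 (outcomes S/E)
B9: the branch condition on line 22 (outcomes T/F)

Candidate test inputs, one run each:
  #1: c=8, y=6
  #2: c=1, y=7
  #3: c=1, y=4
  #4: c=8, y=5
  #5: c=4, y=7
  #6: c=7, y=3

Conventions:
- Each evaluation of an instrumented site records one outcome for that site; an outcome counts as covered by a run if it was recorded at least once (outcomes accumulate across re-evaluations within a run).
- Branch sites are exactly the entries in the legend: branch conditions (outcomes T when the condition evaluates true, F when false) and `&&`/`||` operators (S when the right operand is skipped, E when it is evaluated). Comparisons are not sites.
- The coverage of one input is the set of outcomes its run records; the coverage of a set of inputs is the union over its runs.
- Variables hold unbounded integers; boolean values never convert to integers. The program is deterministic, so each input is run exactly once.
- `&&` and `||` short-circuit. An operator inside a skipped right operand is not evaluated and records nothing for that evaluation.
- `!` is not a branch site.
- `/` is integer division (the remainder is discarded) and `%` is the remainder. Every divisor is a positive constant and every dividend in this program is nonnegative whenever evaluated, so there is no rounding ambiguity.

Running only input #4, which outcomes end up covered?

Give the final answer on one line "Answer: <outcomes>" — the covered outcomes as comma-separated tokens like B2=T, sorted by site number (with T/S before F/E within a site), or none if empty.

Tracing the run of input #4 (c=8, y=5):
  B2->S, B1->T, B3->F, B5->E, B4->F, B6->F, B8->E, B7->F, B9->F
distinct outcomes covered: B1=T, B2=S, B3=F, B4=F, B5=E, B6=F, B7=F, B8=E, B9=F

Answer: B1=T, B2=S, B3=F, B4=F, B5=E, B6=F, B7=F, B8=E, B9=F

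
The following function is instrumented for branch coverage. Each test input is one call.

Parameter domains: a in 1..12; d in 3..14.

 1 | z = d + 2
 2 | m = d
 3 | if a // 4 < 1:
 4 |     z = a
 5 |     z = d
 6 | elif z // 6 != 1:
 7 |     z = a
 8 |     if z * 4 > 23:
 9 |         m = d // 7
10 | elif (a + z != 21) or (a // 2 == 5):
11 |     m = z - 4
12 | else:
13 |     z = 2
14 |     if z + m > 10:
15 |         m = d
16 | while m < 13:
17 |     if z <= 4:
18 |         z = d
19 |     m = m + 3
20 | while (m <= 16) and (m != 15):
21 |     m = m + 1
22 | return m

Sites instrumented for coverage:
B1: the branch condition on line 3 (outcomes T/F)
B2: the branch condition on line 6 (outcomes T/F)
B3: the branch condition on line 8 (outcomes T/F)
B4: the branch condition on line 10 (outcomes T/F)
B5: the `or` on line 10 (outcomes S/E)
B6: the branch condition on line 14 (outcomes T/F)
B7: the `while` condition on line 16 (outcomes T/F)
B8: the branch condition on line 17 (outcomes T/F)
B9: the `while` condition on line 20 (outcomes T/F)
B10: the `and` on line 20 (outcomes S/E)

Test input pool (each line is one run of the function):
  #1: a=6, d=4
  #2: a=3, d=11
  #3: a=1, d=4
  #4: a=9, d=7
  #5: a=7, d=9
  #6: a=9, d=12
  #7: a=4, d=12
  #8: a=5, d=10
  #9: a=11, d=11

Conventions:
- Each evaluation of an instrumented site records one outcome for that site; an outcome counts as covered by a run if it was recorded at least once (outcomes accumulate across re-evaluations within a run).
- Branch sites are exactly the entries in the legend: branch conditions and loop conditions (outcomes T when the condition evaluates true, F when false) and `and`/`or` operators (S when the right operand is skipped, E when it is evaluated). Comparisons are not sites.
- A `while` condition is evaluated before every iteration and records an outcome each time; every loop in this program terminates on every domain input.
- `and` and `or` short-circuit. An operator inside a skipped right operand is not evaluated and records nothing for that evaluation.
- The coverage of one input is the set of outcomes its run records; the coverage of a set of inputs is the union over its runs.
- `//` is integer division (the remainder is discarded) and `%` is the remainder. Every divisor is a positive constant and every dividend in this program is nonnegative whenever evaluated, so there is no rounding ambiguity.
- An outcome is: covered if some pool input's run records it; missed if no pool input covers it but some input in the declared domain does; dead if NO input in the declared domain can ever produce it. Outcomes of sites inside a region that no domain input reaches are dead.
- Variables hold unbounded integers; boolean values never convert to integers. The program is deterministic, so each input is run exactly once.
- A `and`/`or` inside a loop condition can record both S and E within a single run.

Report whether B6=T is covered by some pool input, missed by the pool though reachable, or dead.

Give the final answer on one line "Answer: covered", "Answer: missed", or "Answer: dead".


no pool input records B6=T
checking all 144 inputs in the declared domain: B6=T is never recorded -> dead
Answer: dead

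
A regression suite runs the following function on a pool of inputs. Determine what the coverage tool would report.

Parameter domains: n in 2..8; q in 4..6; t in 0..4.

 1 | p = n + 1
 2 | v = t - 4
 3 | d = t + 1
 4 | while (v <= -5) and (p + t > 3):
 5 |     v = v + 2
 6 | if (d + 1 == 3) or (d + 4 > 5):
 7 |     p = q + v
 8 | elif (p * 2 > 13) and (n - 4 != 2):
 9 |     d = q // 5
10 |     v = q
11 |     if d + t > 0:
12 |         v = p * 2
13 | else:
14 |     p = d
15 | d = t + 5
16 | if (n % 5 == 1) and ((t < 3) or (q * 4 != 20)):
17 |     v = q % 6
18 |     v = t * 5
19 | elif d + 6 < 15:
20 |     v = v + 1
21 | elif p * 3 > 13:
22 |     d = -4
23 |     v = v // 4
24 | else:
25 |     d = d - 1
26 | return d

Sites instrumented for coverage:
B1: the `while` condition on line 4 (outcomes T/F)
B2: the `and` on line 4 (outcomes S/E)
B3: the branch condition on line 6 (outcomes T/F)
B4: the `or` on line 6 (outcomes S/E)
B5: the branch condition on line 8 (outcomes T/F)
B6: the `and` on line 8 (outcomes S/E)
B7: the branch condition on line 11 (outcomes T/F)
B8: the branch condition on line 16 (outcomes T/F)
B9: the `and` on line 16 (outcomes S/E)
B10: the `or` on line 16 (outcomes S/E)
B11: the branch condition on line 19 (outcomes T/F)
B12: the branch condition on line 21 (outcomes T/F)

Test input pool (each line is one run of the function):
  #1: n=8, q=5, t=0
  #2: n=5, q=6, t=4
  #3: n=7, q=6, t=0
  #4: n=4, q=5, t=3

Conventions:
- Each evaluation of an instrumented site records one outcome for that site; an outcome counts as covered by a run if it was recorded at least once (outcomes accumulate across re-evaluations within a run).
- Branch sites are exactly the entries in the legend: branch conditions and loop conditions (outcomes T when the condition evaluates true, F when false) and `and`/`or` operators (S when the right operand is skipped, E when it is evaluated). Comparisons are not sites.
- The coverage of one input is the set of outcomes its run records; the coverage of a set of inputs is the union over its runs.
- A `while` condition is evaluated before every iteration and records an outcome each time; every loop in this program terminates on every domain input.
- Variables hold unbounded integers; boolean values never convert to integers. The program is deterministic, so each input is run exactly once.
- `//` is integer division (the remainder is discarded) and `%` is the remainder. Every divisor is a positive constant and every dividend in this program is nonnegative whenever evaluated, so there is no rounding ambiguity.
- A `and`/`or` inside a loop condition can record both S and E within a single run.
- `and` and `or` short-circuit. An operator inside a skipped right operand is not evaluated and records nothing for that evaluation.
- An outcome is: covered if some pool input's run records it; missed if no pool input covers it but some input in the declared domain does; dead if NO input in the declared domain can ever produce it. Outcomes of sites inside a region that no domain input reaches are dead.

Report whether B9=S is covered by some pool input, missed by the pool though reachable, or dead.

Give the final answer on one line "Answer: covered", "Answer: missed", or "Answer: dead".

B9=S is recorded by pool input(s) 1, 2, 3, 4 -> covered

Answer: covered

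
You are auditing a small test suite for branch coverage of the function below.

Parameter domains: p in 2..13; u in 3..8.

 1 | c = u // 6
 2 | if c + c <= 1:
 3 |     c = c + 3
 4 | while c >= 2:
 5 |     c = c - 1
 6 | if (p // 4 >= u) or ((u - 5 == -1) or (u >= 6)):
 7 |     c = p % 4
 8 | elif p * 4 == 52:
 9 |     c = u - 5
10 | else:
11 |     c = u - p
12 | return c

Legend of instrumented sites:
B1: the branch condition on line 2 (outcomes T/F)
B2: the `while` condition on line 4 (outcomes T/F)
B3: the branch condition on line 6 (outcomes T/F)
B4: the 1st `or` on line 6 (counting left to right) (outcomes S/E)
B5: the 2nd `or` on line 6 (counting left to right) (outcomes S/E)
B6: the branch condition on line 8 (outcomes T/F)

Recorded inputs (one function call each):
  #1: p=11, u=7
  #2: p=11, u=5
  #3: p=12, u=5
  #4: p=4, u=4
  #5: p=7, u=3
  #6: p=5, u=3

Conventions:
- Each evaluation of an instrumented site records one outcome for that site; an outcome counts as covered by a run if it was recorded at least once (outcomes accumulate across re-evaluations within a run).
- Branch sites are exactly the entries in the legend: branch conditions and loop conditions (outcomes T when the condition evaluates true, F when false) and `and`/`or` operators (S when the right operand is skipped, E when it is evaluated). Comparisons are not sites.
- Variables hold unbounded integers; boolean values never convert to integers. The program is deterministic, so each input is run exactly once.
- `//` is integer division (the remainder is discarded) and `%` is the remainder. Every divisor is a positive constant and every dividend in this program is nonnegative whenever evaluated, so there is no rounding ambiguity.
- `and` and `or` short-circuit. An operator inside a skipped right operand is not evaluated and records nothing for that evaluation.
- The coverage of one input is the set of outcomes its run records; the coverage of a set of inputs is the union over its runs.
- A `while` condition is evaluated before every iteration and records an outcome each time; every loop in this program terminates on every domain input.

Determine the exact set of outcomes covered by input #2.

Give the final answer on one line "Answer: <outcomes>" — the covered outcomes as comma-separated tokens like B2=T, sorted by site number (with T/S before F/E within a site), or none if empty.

Tracing the run of input #2 (p=11, u=5):
  B1->T, B2->T, B2->T, B2->F, B4->E, B5->E, B3->F, B6->F
distinct outcomes covered: B1=T, B2=T, B2=F, B3=F, B4=E, B5=E, B6=F

Answer: B1=T, B2=T, B2=F, B3=F, B4=E, B5=E, B6=F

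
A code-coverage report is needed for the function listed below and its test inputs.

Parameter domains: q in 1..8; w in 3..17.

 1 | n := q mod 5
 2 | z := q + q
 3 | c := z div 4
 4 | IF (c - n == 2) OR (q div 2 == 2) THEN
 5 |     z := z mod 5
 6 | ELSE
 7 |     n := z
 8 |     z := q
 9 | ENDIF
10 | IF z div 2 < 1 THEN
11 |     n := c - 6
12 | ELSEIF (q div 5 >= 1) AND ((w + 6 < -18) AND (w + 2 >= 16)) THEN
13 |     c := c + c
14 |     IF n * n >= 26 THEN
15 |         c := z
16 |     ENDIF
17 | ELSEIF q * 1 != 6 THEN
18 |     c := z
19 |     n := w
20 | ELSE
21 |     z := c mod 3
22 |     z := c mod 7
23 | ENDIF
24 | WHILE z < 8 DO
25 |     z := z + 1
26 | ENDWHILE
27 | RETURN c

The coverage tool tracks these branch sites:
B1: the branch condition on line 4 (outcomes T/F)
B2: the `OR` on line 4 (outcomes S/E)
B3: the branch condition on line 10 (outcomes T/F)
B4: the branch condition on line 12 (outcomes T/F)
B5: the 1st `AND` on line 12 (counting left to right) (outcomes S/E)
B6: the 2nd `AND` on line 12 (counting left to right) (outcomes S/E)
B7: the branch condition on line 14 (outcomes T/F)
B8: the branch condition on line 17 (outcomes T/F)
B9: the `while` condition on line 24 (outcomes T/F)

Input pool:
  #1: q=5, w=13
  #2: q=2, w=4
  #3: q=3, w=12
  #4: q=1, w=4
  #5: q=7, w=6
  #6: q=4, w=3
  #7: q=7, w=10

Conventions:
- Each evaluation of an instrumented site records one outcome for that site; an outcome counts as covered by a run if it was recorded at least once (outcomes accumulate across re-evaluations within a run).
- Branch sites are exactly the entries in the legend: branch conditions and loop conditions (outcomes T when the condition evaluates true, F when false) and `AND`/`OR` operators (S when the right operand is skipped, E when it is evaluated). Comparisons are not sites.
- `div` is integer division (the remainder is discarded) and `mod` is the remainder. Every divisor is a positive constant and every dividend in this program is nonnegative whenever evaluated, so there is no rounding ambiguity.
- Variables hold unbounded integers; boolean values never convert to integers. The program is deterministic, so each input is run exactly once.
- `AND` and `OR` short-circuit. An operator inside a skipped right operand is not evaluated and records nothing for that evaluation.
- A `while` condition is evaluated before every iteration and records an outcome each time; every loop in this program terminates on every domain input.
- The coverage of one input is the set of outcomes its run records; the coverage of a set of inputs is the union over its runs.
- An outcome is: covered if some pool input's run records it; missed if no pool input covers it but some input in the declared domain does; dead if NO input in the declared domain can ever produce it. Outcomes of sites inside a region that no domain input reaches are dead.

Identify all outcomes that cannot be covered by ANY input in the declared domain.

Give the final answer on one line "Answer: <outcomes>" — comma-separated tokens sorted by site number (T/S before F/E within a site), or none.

checking every outcome against all 120 domain inputs:
  B4=T: unreachable across the whole domain -> dead
  B6=E: unreachable across the whole domain -> dead
  B7=T: unreachable across the whole domain -> dead
  B7=F: unreachable across the whole domain -> dead
  reachable outcomes have witnesses, e.g. B1=T (e.g. q=4, w=3), B1=F (e.g. q=1, w=3), B2=S (e.g. q=5, w=3), B2=E (e.g. q=1, w=3)

Answer: B4=T, B6=E, B7=T, B7=F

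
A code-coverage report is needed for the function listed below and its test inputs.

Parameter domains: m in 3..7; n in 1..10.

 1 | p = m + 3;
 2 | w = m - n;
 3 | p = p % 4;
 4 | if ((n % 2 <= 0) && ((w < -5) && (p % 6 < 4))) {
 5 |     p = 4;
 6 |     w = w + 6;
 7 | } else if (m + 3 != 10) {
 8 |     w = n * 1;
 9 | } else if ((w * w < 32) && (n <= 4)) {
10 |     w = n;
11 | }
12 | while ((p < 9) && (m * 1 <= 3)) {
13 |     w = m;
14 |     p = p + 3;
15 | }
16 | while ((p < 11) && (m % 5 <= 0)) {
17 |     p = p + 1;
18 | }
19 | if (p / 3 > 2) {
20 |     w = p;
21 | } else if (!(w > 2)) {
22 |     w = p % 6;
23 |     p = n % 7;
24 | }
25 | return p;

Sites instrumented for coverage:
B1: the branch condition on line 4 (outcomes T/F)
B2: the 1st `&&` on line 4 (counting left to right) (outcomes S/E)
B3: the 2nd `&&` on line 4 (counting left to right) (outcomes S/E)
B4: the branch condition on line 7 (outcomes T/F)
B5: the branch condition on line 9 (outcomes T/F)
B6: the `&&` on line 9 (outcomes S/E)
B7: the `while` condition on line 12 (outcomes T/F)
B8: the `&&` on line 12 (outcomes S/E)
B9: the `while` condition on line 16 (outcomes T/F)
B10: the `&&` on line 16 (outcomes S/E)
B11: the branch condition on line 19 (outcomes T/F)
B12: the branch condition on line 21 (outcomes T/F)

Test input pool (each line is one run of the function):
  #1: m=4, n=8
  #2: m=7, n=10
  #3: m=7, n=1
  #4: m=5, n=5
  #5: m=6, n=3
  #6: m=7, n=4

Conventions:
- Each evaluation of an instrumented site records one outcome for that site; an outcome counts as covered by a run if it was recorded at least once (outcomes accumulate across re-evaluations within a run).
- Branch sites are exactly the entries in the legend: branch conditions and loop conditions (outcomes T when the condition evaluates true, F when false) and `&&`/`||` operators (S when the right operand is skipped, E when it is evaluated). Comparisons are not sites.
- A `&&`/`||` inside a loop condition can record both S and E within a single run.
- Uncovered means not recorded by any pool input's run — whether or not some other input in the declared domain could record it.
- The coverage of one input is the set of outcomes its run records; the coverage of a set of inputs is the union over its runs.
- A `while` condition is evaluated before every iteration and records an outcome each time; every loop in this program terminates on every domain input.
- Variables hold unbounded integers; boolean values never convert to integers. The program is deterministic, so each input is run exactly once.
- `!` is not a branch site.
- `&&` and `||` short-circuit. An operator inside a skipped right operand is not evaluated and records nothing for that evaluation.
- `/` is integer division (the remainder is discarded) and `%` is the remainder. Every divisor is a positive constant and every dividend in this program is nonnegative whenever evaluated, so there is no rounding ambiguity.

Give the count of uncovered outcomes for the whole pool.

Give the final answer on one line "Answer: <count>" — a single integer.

#1 (m=4, n=8) -> covered: B1=F, B2=E, B3=S, B4=T, B7=F, B8=E, B9=F, B10=E, B11=F, B12=F
#2 (m=7, n=10) -> covered: B1=F, B2=E, B3=S, B4=F, B5=F, B6=E, B7=F, B8=E, B9=F, B10=E, B11=F, B12=T
#3 (m=7, n=1) -> covered: B1=F, B2=S, B4=F, B5=F, B6=S, B7=F, B8=E, B9=F, B10=E, B11=F, B12=F
#4 (m=5, n=5) -> covered: B1=F, B2=S, B4=T, B7=F, B8=E, B9=T, B9=F, B10=S, B10=E, B11=T
#5 (m=6, n=3) -> covered: B1=F, B2=S, B4=T, B7=F, B8=E, B9=F, B10=E, B11=F, B12=F
#6 (m=7, n=4) -> covered: B1=F, B2=E, B3=S, B4=F, B5=T, B6=E, B7=F, B8=E, B9=F, B10=E, B11=F, B12=F
union over the pool: B1=F, B2=S, B2=E, B3=S, B4=T, B4=F, B5=T, B5=F, B6=S, B6=E, B7=F, B8=E, B9=T, B9=F, B10=S, B10=E, B11=T, B11=F, B12=T, B12=F
uncovered (4 of 24): B1=T, B3=E, B7=T, B8=S

Answer: 4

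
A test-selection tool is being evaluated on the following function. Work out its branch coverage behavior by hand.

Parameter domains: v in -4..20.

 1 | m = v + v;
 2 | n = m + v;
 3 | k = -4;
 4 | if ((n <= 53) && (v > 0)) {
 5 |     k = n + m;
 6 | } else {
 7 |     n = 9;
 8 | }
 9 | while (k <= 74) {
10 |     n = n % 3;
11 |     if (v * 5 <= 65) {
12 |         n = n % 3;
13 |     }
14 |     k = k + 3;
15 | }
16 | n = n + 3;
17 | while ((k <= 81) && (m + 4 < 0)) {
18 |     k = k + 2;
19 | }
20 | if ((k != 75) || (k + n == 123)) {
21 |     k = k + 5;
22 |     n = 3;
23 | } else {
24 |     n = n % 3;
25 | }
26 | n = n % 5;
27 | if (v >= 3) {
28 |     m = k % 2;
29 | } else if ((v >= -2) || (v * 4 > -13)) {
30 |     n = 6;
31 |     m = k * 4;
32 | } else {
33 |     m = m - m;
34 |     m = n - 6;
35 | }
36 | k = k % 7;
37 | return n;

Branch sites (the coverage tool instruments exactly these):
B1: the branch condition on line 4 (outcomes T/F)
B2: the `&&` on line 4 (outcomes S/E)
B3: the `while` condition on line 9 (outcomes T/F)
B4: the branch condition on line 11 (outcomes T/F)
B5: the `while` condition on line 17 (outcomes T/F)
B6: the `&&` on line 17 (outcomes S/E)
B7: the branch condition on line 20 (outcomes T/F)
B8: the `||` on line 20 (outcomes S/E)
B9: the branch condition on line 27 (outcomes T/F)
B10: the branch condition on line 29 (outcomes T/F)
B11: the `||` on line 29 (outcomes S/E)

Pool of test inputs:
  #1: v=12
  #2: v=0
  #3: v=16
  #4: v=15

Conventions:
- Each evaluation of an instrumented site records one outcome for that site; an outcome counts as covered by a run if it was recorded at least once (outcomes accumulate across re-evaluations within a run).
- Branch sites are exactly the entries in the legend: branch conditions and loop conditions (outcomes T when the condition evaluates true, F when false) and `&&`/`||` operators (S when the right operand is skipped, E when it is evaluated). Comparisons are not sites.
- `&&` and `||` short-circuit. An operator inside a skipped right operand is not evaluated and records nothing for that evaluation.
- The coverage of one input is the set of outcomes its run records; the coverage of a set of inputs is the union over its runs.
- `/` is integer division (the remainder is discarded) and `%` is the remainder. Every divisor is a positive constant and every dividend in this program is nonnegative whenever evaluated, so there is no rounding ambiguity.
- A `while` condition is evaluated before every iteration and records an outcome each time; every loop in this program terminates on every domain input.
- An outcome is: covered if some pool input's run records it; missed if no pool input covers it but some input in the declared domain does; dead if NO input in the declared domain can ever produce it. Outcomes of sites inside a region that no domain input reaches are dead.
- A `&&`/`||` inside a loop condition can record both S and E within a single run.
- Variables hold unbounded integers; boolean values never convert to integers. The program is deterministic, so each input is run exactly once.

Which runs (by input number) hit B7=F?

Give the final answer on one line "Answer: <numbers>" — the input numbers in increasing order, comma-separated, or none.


input #1 (v=12): hits B7=F
input #2 (v=0): never hits B7=F
input #3 (v=16): never hits B7=F
input #4 (v=15): never hits B7=F
Answer: 1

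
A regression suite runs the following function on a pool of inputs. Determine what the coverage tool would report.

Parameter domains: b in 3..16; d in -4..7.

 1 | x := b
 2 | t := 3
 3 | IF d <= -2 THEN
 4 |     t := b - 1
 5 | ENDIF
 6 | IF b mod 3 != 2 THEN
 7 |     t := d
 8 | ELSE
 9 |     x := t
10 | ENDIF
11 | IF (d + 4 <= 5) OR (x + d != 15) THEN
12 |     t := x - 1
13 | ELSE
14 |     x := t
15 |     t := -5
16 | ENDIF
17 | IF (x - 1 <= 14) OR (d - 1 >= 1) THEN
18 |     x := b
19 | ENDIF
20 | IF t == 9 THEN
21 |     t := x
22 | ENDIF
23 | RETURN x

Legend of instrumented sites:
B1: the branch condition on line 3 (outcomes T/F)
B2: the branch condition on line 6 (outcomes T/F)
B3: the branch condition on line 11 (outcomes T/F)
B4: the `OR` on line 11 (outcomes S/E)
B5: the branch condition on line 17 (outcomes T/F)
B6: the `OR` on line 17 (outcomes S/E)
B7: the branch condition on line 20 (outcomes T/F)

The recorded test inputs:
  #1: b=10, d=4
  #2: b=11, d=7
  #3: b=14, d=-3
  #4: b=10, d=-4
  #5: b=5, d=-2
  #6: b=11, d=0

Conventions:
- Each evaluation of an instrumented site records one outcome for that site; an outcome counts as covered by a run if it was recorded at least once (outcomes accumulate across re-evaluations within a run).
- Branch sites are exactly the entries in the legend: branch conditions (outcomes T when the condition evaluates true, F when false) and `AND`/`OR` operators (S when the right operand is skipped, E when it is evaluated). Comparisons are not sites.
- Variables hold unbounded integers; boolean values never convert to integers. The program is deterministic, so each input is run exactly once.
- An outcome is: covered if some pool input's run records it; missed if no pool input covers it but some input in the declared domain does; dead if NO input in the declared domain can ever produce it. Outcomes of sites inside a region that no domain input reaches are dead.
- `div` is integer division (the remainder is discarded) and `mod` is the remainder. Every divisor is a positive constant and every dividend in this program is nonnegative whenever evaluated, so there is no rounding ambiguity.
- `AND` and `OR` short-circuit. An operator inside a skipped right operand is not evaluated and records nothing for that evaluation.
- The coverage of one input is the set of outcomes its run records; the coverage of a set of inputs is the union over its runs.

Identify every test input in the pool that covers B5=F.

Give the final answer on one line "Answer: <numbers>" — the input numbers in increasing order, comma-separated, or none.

input #1 (b=10, d=4): misses B5=F
input #2 (b=11, d=7): misses B5=F
input #3 (b=14, d=-3): misses B5=F
input #4 (b=10, d=-4): misses B5=F
input #5 (b=5, d=-2): misses B5=F
input #6 (b=11, d=0): misses B5=F

Answer: none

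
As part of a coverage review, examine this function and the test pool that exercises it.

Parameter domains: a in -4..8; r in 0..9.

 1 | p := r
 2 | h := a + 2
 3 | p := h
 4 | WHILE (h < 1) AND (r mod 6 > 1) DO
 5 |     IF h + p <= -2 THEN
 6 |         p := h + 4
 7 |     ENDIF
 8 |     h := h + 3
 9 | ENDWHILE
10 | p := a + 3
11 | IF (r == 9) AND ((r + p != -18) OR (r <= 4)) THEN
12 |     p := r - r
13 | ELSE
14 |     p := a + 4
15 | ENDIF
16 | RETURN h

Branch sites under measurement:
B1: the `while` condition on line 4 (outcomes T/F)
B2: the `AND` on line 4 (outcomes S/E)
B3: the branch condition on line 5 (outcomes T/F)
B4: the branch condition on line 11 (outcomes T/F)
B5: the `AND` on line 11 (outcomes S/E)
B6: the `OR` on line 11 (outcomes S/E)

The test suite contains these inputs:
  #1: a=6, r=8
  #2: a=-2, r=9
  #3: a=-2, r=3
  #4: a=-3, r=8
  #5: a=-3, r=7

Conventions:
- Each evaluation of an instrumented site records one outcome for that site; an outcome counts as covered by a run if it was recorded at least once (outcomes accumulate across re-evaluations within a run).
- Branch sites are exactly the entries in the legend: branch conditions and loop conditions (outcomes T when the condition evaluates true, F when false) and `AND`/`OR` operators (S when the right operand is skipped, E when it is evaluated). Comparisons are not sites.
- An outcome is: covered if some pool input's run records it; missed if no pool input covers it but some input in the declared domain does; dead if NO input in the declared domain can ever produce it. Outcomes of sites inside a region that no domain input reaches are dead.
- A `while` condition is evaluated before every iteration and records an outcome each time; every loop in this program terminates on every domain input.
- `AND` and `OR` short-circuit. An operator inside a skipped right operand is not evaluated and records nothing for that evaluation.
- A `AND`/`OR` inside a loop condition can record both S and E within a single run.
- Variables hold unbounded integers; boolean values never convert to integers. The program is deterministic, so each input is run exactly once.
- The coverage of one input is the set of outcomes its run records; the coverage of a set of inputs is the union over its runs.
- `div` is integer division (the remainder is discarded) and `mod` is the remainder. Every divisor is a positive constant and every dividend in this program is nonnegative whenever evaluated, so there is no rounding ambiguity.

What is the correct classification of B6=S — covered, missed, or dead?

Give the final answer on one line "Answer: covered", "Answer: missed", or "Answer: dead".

B6=S is recorded by pool input(s) 2 -> covered

Answer: covered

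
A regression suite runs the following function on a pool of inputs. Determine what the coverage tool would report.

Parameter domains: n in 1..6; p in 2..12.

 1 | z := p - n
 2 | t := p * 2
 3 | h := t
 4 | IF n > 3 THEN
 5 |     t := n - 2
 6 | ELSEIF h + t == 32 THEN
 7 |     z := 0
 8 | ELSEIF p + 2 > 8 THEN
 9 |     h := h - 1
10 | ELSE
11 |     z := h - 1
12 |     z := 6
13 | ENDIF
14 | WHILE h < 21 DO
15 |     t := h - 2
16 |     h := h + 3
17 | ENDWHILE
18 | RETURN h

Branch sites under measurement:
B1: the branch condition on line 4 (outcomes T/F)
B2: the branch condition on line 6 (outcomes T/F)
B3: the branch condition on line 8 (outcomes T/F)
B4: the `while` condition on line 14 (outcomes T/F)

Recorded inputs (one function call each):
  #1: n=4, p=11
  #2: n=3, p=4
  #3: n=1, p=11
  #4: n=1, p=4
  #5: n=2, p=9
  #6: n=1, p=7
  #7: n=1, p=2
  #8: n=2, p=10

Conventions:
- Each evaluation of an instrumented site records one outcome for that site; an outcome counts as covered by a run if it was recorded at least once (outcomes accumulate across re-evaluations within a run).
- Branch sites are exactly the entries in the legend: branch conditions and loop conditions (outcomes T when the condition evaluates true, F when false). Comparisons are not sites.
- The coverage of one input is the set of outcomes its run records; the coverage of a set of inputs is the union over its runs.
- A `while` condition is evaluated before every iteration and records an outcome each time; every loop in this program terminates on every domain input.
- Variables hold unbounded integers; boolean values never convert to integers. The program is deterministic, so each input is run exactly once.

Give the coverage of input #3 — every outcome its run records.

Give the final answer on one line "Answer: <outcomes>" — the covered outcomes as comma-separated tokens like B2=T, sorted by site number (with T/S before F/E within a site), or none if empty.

Simulating input #3 (n=1, p=11) step by step:
  B1->F, B2->F, B3->T, B4->F
deduplicating events, the covered set is: B1=F, B2=F, B3=T, B4=F

Answer: B1=F, B2=F, B3=T, B4=F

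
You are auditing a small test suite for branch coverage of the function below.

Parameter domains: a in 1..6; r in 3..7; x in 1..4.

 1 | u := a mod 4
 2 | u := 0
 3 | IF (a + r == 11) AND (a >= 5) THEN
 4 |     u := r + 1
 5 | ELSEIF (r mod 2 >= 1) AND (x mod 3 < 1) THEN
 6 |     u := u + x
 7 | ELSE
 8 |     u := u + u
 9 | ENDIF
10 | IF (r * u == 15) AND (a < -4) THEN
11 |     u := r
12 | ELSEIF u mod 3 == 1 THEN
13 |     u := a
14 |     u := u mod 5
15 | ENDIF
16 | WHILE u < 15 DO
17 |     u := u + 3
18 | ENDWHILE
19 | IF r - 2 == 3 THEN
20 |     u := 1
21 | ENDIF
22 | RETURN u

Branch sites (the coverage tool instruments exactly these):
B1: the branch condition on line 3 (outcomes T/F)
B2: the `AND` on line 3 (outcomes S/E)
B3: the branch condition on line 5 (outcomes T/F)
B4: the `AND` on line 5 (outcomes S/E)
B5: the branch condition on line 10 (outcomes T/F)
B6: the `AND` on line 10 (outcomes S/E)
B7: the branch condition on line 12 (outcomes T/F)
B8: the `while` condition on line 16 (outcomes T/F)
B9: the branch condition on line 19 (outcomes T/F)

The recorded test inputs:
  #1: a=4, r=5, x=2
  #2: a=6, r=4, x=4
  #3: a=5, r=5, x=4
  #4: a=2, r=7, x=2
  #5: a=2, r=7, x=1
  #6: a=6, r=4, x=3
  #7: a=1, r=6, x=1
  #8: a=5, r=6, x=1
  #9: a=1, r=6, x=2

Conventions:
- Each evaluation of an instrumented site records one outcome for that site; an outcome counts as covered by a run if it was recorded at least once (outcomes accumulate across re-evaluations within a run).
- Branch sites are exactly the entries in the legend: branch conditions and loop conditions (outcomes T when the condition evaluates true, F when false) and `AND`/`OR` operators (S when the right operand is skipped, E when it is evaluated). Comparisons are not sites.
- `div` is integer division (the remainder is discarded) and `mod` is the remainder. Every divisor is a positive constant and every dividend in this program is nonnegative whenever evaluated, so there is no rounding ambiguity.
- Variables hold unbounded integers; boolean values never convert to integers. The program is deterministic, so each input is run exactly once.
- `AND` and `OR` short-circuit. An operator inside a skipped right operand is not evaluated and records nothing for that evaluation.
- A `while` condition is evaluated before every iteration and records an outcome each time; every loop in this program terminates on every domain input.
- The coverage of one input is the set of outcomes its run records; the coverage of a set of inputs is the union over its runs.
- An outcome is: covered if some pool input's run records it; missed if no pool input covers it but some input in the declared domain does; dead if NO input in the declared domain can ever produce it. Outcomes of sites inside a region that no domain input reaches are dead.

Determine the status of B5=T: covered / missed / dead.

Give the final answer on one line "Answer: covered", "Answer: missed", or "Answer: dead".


no pool input records B5=T
checking all 120 inputs in the declared domain: B5=T is never recorded -> dead
Answer: dead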